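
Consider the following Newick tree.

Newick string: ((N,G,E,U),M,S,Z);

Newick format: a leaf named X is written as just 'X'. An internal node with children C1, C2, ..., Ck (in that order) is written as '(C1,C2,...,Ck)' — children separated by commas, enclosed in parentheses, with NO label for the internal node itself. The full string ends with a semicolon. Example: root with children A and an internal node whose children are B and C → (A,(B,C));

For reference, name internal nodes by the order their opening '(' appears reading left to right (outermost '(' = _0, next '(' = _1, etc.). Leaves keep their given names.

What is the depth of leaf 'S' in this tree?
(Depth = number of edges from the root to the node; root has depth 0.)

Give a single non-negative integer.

Newick: ((N,G,E,U),M,S,Z);
Naming internals by '(' encounter order: outermost '(' = _0, next = _1, ...
Query node: S
Path from root: _0 -> S
Depth of S: 1 (number of edges from root)

Answer: 1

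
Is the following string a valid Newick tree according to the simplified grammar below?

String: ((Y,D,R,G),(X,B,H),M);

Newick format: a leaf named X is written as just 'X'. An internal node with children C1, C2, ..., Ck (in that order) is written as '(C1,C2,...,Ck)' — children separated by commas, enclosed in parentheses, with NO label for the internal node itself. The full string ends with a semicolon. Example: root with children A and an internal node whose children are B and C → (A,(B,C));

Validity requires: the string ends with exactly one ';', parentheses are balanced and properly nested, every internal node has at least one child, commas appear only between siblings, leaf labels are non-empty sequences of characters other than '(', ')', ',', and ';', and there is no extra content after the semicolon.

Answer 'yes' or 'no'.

Answer: yes

Derivation:
Input: ((Y,D,R,G),(X,B,H),M);
Paren balance: 3 '(' vs 3 ')' OK
Ends with single ';': True
Full parse: OK
Valid: True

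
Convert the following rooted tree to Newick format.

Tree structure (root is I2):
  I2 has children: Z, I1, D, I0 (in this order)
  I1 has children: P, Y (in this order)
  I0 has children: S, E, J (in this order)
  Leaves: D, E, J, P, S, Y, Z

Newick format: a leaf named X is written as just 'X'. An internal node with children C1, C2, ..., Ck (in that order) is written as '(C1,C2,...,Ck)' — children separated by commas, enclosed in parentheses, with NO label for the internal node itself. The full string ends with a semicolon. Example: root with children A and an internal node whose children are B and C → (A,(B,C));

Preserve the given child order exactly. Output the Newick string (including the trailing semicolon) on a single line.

Answer: (Z,(P,Y),D,(S,E,J));

Derivation:
internal I2 with children ['Z', 'I1', 'D', 'I0']
  leaf 'Z' → 'Z'
  internal I1 with children ['P', 'Y']
    leaf 'P' → 'P'
    leaf 'Y' → 'Y'
  → '(P,Y)'
  leaf 'D' → 'D'
  internal I0 with children ['S', 'E', 'J']
    leaf 'S' → 'S'
    leaf 'E' → 'E'
    leaf 'J' → 'J'
  → '(S,E,J)'
→ '(Z,(P,Y),D,(S,E,J))'
Final: (Z,(P,Y),D,(S,E,J));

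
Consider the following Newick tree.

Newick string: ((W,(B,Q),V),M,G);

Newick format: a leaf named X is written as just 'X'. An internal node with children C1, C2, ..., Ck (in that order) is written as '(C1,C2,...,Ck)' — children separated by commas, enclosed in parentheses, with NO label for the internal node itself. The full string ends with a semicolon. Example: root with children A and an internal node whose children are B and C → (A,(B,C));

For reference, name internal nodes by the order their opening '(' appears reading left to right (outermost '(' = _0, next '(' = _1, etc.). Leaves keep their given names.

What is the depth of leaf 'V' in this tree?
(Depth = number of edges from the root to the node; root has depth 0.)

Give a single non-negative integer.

Answer: 2

Derivation:
Newick: ((W,(B,Q),V),M,G);
Naming internals by '(' encounter order: outermost '(' = _0, next = _1, ...
Query node: V
Path from root: _0 -> _1 -> V
Depth of V: 2 (number of edges from root)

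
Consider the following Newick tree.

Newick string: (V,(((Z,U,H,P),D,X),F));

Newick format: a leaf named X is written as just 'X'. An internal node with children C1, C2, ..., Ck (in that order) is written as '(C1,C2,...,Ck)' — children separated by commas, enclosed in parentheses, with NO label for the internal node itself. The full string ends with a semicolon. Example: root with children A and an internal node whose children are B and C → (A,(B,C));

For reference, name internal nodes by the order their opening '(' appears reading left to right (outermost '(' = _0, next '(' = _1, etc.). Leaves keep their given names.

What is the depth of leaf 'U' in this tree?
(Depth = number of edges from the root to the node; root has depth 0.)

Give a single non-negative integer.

Answer: 4

Derivation:
Newick: (V,(((Z,U,H,P),D,X),F));
Naming internals by '(' encounter order: outermost '(' = _0, next = _1, ...
Query node: U
Path from root: _0 -> _1 -> _2 -> _3 -> U
Depth of U: 4 (number of edges from root)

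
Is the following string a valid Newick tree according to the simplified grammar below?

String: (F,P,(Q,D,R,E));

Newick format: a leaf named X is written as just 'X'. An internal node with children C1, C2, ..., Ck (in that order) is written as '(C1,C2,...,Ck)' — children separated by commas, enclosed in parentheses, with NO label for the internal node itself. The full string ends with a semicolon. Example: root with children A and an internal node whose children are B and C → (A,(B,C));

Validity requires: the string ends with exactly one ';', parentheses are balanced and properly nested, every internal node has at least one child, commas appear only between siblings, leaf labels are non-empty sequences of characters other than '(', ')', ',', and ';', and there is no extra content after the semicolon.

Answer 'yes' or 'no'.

Input: (F,P,(Q,D,R,E));
Paren balance: 2 '(' vs 2 ')' OK
Ends with single ';': True
Full parse: OK
Valid: True

Answer: yes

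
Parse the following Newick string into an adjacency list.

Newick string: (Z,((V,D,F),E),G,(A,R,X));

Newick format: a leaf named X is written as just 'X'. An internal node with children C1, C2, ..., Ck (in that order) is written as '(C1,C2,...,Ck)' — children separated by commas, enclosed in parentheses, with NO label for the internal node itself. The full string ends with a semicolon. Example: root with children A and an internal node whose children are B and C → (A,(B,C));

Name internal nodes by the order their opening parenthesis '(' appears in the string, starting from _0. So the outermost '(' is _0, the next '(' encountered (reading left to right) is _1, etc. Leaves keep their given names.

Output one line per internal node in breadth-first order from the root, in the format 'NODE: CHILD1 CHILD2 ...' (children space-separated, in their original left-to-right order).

Input: (Z,((V,D,F),E),G,(A,R,X));
Scanning left-to-right, naming '(' by encounter order:
  pos 0: '(' -> open internal node _0 (depth 1)
  pos 3: '(' -> open internal node _1 (depth 2)
  pos 4: '(' -> open internal node _2 (depth 3)
  pos 10: ')' -> close internal node _2 (now at depth 2)
  pos 13: ')' -> close internal node _1 (now at depth 1)
  pos 17: '(' -> open internal node _3 (depth 2)
  pos 23: ')' -> close internal node _3 (now at depth 1)
  pos 24: ')' -> close internal node _0 (now at depth 0)
Total internal nodes: 4
BFS adjacency from root:
  _0: Z _1 G _3
  _1: _2 E
  _3: A R X
  _2: V D F

Answer: _0: Z _1 G _3
_1: _2 E
_3: A R X
_2: V D F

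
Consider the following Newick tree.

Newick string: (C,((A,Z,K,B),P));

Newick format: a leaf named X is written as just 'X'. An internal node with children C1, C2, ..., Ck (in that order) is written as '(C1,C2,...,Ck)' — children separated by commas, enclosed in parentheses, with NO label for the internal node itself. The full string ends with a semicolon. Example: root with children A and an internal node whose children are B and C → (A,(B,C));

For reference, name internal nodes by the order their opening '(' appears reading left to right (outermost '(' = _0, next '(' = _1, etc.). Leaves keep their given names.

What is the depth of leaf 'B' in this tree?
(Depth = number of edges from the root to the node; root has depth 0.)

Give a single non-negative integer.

Newick: (C,((A,Z,K,B),P));
Naming internals by '(' encounter order: outermost '(' = _0, next = _1, ...
Query node: B
Path from root: _0 -> _1 -> _2 -> B
Depth of B: 3 (number of edges from root)

Answer: 3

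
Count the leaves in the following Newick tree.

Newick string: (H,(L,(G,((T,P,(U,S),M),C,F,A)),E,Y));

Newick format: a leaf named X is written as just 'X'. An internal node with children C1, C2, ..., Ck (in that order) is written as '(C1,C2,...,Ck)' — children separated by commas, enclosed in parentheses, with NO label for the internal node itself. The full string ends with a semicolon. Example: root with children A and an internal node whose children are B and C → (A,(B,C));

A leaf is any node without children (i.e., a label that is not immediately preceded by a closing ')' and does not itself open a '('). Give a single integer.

Newick: (H,(L,(G,((T,P,(U,S),M),C,F,A)),E,Y));
Scan left-to-right; a leaf is any maximal label run not followed by '(':
  pos 1: leaf 'H' → count = 1
  pos 4: leaf 'L' → count = 2
  pos 7: leaf 'G' → count = 3
  pos 11: leaf 'T' → count = 4
  pos 13: leaf 'P' → count = 5
  pos 16: leaf 'U' → count = 6
  pos 18: leaf 'S' → count = 7
  pos 21: leaf 'M' → count = 8
  pos 24: leaf 'C' → count = 9
  pos 26: leaf 'F' → count = 10
  pos 28: leaf 'A' → count = 11
  pos 32: leaf 'E' → count = 12
  pos 34: leaf 'Y' → count = 13
Total leaves: 13

Answer: 13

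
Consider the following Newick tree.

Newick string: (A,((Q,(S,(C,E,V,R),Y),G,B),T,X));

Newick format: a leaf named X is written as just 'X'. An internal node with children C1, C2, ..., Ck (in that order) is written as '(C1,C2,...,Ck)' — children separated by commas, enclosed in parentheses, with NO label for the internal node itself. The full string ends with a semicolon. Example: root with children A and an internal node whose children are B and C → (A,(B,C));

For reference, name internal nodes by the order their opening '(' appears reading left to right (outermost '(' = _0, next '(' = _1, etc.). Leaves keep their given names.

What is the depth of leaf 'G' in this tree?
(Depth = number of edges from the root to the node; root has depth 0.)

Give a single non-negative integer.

Newick: (A,((Q,(S,(C,E,V,R),Y),G,B),T,X));
Naming internals by '(' encounter order: outermost '(' = _0, next = _1, ...
Query node: G
Path from root: _0 -> _1 -> _2 -> G
Depth of G: 3 (number of edges from root)

Answer: 3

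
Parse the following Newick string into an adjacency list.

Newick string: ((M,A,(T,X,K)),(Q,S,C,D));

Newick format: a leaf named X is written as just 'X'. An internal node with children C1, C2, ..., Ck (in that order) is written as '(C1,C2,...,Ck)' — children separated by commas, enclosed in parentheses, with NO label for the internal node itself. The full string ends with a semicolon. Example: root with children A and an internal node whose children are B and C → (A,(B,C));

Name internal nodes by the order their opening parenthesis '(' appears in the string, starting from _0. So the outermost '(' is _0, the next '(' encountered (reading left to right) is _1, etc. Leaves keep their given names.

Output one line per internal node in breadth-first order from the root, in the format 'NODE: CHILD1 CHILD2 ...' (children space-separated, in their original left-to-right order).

Input: ((M,A,(T,X,K)),(Q,S,C,D));
Scanning left-to-right, naming '(' by encounter order:
  pos 0: '(' -> open internal node _0 (depth 1)
  pos 1: '(' -> open internal node _1 (depth 2)
  pos 6: '(' -> open internal node _2 (depth 3)
  pos 12: ')' -> close internal node _2 (now at depth 2)
  pos 13: ')' -> close internal node _1 (now at depth 1)
  pos 15: '(' -> open internal node _3 (depth 2)
  pos 23: ')' -> close internal node _3 (now at depth 1)
  pos 24: ')' -> close internal node _0 (now at depth 0)
Total internal nodes: 4
BFS adjacency from root:
  _0: _1 _3
  _1: M A _2
  _3: Q S C D
  _2: T X K

Answer: _0: _1 _3
_1: M A _2
_3: Q S C D
_2: T X K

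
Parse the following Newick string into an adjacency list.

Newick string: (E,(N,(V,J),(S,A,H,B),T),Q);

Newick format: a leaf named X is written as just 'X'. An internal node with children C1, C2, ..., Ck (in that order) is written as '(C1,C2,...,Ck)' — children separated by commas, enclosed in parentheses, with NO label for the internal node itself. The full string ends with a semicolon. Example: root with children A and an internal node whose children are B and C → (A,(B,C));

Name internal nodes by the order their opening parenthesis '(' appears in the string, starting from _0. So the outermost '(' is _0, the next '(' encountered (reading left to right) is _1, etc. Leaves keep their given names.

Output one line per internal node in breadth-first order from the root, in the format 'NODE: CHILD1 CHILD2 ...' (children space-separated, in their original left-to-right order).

Answer: _0: E _1 Q
_1: N _2 _3 T
_2: V J
_3: S A H B

Derivation:
Input: (E,(N,(V,J),(S,A,H,B),T),Q);
Scanning left-to-right, naming '(' by encounter order:
  pos 0: '(' -> open internal node _0 (depth 1)
  pos 3: '(' -> open internal node _1 (depth 2)
  pos 6: '(' -> open internal node _2 (depth 3)
  pos 10: ')' -> close internal node _2 (now at depth 2)
  pos 12: '(' -> open internal node _3 (depth 3)
  pos 20: ')' -> close internal node _3 (now at depth 2)
  pos 23: ')' -> close internal node _1 (now at depth 1)
  pos 26: ')' -> close internal node _0 (now at depth 0)
Total internal nodes: 4
BFS adjacency from root:
  _0: E _1 Q
  _1: N _2 _3 T
  _2: V J
  _3: S A H B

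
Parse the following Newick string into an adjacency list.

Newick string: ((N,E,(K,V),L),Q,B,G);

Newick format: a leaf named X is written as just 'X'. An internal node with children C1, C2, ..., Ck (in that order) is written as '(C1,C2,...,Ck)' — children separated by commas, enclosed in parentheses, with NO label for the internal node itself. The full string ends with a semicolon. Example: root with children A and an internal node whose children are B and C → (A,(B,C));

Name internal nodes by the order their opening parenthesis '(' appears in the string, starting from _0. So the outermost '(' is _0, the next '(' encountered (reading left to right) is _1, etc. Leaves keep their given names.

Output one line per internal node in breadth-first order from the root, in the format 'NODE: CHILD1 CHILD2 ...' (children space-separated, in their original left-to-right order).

Input: ((N,E,(K,V),L),Q,B,G);
Scanning left-to-right, naming '(' by encounter order:
  pos 0: '(' -> open internal node _0 (depth 1)
  pos 1: '(' -> open internal node _1 (depth 2)
  pos 6: '(' -> open internal node _2 (depth 3)
  pos 10: ')' -> close internal node _2 (now at depth 2)
  pos 13: ')' -> close internal node _1 (now at depth 1)
  pos 20: ')' -> close internal node _0 (now at depth 0)
Total internal nodes: 3
BFS adjacency from root:
  _0: _1 Q B G
  _1: N E _2 L
  _2: K V

Answer: _0: _1 Q B G
_1: N E _2 L
_2: K V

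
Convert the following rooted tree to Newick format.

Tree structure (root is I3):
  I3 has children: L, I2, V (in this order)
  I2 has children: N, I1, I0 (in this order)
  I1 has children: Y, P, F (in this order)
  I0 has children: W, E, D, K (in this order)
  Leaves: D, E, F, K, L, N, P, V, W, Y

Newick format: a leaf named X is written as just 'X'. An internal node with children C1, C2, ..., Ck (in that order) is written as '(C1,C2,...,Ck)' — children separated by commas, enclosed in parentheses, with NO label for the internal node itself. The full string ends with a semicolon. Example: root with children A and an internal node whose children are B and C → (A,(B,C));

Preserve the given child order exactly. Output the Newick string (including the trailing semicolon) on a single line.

Answer: (L,(N,(Y,P,F),(W,E,D,K)),V);

Derivation:
internal I3 with children ['L', 'I2', 'V']
  leaf 'L' → 'L'
  internal I2 with children ['N', 'I1', 'I0']
    leaf 'N' → 'N'
    internal I1 with children ['Y', 'P', 'F']
      leaf 'Y' → 'Y'
      leaf 'P' → 'P'
      leaf 'F' → 'F'
    → '(Y,P,F)'
    internal I0 with children ['W', 'E', 'D', 'K']
      leaf 'W' → 'W'
      leaf 'E' → 'E'
      leaf 'D' → 'D'
      leaf 'K' → 'K'
    → '(W,E,D,K)'
  → '(N,(Y,P,F),(W,E,D,K))'
  leaf 'V' → 'V'
→ '(L,(N,(Y,P,F),(W,E,D,K)),V)'
Final: (L,(N,(Y,P,F),(W,E,D,K)),V);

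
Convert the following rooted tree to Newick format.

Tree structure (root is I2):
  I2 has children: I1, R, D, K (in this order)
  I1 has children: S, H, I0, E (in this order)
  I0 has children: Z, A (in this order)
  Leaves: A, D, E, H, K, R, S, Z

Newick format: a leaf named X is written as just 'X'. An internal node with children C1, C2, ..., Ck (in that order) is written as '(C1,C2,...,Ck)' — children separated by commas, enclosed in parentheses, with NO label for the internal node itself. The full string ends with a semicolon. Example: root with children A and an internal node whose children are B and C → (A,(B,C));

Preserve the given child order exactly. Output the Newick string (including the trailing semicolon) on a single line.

Answer: ((S,H,(Z,A),E),R,D,K);

Derivation:
internal I2 with children ['I1', 'R', 'D', 'K']
  internal I1 with children ['S', 'H', 'I0', 'E']
    leaf 'S' → 'S'
    leaf 'H' → 'H'
    internal I0 with children ['Z', 'A']
      leaf 'Z' → 'Z'
      leaf 'A' → 'A'
    → '(Z,A)'
    leaf 'E' → 'E'
  → '(S,H,(Z,A),E)'
  leaf 'R' → 'R'
  leaf 'D' → 'D'
  leaf 'K' → 'K'
→ '((S,H,(Z,A),E),R,D,K)'
Final: ((S,H,(Z,A),E),R,D,K);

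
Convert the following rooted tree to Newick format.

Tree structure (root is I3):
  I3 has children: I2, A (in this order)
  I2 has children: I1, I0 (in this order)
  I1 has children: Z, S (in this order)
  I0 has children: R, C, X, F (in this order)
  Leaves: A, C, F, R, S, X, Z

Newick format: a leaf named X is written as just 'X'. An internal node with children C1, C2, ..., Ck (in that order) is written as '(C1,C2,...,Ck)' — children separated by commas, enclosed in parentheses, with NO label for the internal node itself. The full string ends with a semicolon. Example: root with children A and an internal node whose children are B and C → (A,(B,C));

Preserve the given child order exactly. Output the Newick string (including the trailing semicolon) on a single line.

internal I3 with children ['I2', 'A']
  internal I2 with children ['I1', 'I0']
    internal I1 with children ['Z', 'S']
      leaf 'Z' → 'Z'
      leaf 'S' → 'S'
    → '(Z,S)'
    internal I0 with children ['R', 'C', 'X', 'F']
      leaf 'R' → 'R'
      leaf 'C' → 'C'
      leaf 'X' → 'X'
      leaf 'F' → 'F'
    → '(R,C,X,F)'
  → '((Z,S),(R,C,X,F))'
  leaf 'A' → 'A'
→ '(((Z,S),(R,C,X,F)),A)'
Final: (((Z,S),(R,C,X,F)),A);

Answer: (((Z,S),(R,C,X,F)),A);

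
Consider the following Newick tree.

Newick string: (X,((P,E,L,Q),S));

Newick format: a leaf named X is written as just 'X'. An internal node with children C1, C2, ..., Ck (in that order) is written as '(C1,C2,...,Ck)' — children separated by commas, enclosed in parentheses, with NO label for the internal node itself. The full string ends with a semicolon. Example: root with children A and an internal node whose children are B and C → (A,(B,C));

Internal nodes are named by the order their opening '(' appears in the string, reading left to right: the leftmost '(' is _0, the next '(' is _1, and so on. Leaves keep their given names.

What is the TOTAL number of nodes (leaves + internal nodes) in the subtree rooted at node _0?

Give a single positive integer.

Newick: (X,((P,E,L,Q),S));
Locate _0: it is the '(' at position 0 (the 1st '(' reading left to right).
Query: subtree rooted at _0
_0: subtree_size = 1 + 8
  X: subtree_size = 1 + 0
  _1: subtree_size = 1 + 6
    _2: subtree_size = 1 + 4
      P: subtree_size = 1 + 0
      E: subtree_size = 1 + 0
      L: subtree_size = 1 + 0
      Q: subtree_size = 1 + 0
    S: subtree_size = 1 + 0
Total subtree size of _0: 9

Answer: 9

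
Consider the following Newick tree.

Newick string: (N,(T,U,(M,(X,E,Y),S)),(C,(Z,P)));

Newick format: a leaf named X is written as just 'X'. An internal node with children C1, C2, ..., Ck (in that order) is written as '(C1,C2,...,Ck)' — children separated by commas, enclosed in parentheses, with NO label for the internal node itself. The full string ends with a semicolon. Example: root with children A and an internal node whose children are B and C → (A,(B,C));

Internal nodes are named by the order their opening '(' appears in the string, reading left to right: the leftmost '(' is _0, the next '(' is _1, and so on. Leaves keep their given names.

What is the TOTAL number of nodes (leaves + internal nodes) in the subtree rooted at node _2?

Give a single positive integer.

Newick: (N,(T,U,(M,(X,E,Y),S)),(C,(Z,P)));
Locate _2: it is the '(' at position 8 (the 3rd '(' reading left to right).
Query: subtree rooted at _2
_2: subtree_size = 1 + 6
  M: subtree_size = 1 + 0
  _3: subtree_size = 1 + 3
    X: subtree_size = 1 + 0
    E: subtree_size = 1 + 0
    Y: subtree_size = 1 + 0
  S: subtree_size = 1 + 0
Total subtree size of _2: 7

Answer: 7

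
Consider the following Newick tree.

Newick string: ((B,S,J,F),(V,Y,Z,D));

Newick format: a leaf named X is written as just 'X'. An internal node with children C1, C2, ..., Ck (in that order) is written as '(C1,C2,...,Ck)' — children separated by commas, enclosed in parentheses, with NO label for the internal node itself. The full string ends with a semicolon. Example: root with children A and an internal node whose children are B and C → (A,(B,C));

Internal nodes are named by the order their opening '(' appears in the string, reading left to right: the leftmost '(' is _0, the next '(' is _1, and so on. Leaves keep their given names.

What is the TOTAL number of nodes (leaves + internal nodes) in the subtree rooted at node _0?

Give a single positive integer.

Newick: ((B,S,J,F),(V,Y,Z,D));
Locate _0: it is the '(' at position 0 (the 1st '(' reading left to right).
Query: subtree rooted at _0
_0: subtree_size = 1 + 10
  _1: subtree_size = 1 + 4
    B: subtree_size = 1 + 0
    S: subtree_size = 1 + 0
    J: subtree_size = 1 + 0
    F: subtree_size = 1 + 0
  _2: subtree_size = 1 + 4
    V: subtree_size = 1 + 0
    Y: subtree_size = 1 + 0
    Z: subtree_size = 1 + 0
    D: subtree_size = 1 + 0
Total subtree size of _0: 11

Answer: 11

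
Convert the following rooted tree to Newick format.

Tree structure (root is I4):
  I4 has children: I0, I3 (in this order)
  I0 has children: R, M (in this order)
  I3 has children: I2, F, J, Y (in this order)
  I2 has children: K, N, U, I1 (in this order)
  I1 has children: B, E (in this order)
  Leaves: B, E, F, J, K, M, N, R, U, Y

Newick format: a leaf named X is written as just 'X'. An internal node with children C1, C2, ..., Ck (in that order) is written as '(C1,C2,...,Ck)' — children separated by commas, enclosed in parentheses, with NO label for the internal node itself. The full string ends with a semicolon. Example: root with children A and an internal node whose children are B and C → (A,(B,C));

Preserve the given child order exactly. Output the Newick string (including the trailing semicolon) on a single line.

internal I4 with children ['I0', 'I3']
  internal I0 with children ['R', 'M']
    leaf 'R' → 'R'
    leaf 'M' → 'M'
  → '(R,M)'
  internal I3 with children ['I2', 'F', 'J', 'Y']
    internal I2 with children ['K', 'N', 'U', 'I1']
      leaf 'K' → 'K'
      leaf 'N' → 'N'
      leaf 'U' → 'U'
      internal I1 with children ['B', 'E']
        leaf 'B' → 'B'
        leaf 'E' → 'E'
      → '(B,E)'
    → '(K,N,U,(B,E))'
    leaf 'F' → 'F'
    leaf 'J' → 'J'
    leaf 'Y' → 'Y'
  → '((K,N,U,(B,E)),F,J,Y)'
→ '((R,M),((K,N,U,(B,E)),F,J,Y))'
Final: ((R,M),((K,N,U,(B,E)),F,J,Y));

Answer: ((R,M),((K,N,U,(B,E)),F,J,Y));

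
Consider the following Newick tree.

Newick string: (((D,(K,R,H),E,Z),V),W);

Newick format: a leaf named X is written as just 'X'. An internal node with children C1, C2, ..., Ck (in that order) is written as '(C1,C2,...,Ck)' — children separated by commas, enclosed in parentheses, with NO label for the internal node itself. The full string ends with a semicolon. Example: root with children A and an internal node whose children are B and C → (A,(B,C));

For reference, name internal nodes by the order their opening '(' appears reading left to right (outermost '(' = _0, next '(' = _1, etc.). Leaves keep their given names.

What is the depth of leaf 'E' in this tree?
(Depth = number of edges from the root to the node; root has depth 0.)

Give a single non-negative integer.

Answer: 3

Derivation:
Newick: (((D,(K,R,H),E,Z),V),W);
Naming internals by '(' encounter order: outermost '(' = _0, next = _1, ...
Query node: E
Path from root: _0 -> _1 -> _2 -> E
Depth of E: 3 (number of edges from root)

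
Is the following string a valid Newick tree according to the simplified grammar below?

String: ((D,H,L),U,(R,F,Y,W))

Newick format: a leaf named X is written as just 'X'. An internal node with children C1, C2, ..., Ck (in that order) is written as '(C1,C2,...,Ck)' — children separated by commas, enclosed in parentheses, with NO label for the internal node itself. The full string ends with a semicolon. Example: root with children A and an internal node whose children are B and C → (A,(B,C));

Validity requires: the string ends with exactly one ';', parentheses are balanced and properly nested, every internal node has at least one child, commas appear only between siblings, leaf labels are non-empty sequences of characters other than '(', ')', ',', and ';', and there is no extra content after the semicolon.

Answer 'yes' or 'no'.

Answer: no

Derivation:
Input: ((D,H,L),U,(R,F,Y,W))
Paren balance: 3 '(' vs 3 ')' OK
Ends with single ';': False
Full parse: FAILS (must end with ;)
Valid: False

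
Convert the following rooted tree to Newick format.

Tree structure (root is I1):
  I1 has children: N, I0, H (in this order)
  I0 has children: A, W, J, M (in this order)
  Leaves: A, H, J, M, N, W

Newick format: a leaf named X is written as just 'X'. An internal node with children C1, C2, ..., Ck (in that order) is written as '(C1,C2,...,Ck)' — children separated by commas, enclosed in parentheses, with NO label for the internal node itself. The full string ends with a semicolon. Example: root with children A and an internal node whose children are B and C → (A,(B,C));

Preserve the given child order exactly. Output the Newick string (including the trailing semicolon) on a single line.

internal I1 with children ['N', 'I0', 'H']
  leaf 'N' → 'N'
  internal I0 with children ['A', 'W', 'J', 'M']
    leaf 'A' → 'A'
    leaf 'W' → 'W'
    leaf 'J' → 'J'
    leaf 'M' → 'M'
  → '(A,W,J,M)'
  leaf 'H' → 'H'
→ '(N,(A,W,J,M),H)'
Final: (N,(A,W,J,M),H);

Answer: (N,(A,W,J,M),H);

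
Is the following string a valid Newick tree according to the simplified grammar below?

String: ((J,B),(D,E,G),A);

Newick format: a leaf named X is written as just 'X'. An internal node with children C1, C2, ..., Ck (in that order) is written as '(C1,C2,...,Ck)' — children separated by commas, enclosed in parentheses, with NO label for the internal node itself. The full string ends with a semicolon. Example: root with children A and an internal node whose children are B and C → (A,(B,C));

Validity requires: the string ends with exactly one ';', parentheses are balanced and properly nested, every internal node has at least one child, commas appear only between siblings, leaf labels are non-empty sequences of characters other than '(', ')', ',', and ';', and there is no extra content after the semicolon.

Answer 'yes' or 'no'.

Input: ((J,B),(D,E,G),A);
Paren balance: 3 '(' vs 3 ')' OK
Ends with single ';': True
Full parse: OK
Valid: True

Answer: yes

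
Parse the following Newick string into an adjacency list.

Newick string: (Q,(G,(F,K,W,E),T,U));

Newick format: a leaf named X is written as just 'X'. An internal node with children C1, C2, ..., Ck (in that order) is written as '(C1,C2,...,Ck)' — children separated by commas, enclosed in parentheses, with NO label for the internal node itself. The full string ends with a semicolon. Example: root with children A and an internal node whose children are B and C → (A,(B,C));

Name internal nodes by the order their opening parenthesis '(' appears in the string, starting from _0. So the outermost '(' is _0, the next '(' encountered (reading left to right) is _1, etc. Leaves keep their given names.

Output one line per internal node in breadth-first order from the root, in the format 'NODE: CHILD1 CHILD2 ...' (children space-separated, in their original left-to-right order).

Input: (Q,(G,(F,K,W,E),T,U));
Scanning left-to-right, naming '(' by encounter order:
  pos 0: '(' -> open internal node _0 (depth 1)
  pos 3: '(' -> open internal node _1 (depth 2)
  pos 6: '(' -> open internal node _2 (depth 3)
  pos 14: ')' -> close internal node _2 (now at depth 2)
  pos 19: ')' -> close internal node _1 (now at depth 1)
  pos 20: ')' -> close internal node _0 (now at depth 0)
Total internal nodes: 3
BFS adjacency from root:
  _0: Q _1
  _1: G _2 T U
  _2: F K W E

Answer: _0: Q _1
_1: G _2 T U
_2: F K W E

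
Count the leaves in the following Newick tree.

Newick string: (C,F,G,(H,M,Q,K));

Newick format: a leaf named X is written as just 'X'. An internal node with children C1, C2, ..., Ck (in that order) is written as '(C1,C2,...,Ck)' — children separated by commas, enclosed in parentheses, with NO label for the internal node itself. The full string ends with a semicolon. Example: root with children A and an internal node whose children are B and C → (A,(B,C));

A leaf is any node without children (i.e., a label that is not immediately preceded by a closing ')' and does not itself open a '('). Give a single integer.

Newick: (C,F,G,(H,M,Q,K));
Scan left-to-right; a leaf is any maximal label run not followed by '(':
  pos 1: leaf 'C' → count = 1
  pos 3: leaf 'F' → count = 2
  pos 5: leaf 'G' → count = 3
  pos 8: leaf 'H' → count = 4
  pos 10: leaf 'M' → count = 5
  pos 12: leaf 'Q' → count = 6
  pos 14: leaf 'K' → count = 7
Total leaves: 7

Answer: 7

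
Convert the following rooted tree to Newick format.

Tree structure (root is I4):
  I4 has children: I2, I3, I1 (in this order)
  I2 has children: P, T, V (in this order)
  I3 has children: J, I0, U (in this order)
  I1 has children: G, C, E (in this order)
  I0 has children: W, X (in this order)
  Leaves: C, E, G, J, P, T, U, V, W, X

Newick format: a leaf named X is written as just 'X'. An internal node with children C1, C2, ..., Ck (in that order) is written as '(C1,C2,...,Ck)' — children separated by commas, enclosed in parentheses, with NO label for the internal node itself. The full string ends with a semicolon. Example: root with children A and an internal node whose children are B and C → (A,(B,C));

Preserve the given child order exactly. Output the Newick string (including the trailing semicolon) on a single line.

internal I4 with children ['I2', 'I3', 'I1']
  internal I2 with children ['P', 'T', 'V']
    leaf 'P' → 'P'
    leaf 'T' → 'T'
    leaf 'V' → 'V'
  → '(P,T,V)'
  internal I3 with children ['J', 'I0', 'U']
    leaf 'J' → 'J'
    internal I0 with children ['W', 'X']
      leaf 'W' → 'W'
      leaf 'X' → 'X'
    → '(W,X)'
    leaf 'U' → 'U'
  → '(J,(W,X),U)'
  internal I1 with children ['G', 'C', 'E']
    leaf 'G' → 'G'
    leaf 'C' → 'C'
    leaf 'E' → 'E'
  → '(G,C,E)'
→ '((P,T,V),(J,(W,X),U),(G,C,E))'
Final: ((P,T,V),(J,(W,X),U),(G,C,E));

Answer: ((P,T,V),(J,(W,X),U),(G,C,E));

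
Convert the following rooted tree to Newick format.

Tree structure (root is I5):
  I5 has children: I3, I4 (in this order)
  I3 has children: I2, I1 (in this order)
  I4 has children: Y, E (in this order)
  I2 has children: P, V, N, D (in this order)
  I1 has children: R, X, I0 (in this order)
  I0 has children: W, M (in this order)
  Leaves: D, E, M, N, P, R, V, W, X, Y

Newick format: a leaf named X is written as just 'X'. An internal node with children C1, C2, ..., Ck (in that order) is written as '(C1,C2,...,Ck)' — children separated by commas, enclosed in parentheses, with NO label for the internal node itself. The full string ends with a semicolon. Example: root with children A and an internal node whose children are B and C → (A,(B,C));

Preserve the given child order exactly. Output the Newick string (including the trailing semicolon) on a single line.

internal I5 with children ['I3', 'I4']
  internal I3 with children ['I2', 'I1']
    internal I2 with children ['P', 'V', 'N', 'D']
      leaf 'P' → 'P'
      leaf 'V' → 'V'
      leaf 'N' → 'N'
      leaf 'D' → 'D'
    → '(P,V,N,D)'
    internal I1 with children ['R', 'X', 'I0']
      leaf 'R' → 'R'
      leaf 'X' → 'X'
      internal I0 with children ['W', 'M']
        leaf 'W' → 'W'
        leaf 'M' → 'M'
      → '(W,M)'
    → '(R,X,(W,M))'
  → '((P,V,N,D),(R,X,(W,M)))'
  internal I4 with children ['Y', 'E']
    leaf 'Y' → 'Y'
    leaf 'E' → 'E'
  → '(Y,E)'
→ '(((P,V,N,D),(R,X,(W,M))),(Y,E))'
Final: (((P,V,N,D),(R,X,(W,M))),(Y,E));

Answer: (((P,V,N,D),(R,X,(W,M))),(Y,E));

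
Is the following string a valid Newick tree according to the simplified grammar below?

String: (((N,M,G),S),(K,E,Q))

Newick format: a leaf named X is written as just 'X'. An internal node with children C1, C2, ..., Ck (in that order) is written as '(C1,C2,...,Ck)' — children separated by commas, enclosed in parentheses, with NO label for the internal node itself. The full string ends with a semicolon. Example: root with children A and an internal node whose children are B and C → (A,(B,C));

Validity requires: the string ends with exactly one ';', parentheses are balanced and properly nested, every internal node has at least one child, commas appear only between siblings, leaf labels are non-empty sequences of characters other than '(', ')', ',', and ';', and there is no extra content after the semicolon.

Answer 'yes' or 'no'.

Answer: no

Derivation:
Input: (((N,M,G),S),(K,E,Q))
Paren balance: 4 '(' vs 4 ')' OK
Ends with single ';': False
Full parse: FAILS (must end with ;)
Valid: False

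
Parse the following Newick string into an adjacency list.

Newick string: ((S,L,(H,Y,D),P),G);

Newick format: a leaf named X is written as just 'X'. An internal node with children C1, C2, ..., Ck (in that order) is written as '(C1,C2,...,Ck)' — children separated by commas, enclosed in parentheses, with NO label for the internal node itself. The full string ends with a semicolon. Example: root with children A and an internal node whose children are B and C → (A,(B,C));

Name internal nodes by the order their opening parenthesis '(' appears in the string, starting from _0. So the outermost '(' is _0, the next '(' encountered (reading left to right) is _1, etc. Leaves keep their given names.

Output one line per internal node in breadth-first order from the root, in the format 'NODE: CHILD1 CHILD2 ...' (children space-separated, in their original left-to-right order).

Input: ((S,L,(H,Y,D),P),G);
Scanning left-to-right, naming '(' by encounter order:
  pos 0: '(' -> open internal node _0 (depth 1)
  pos 1: '(' -> open internal node _1 (depth 2)
  pos 6: '(' -> open internal node _2 (depth 3)
  pos 12: ')' -> close internal node _2 (now at depth 2)
  pos 15: ')' -> close internal node _1 (now at depth 1)
  pos 18: ')' -> close internal node _0 (now at depth 0)
Total internal nodes: 3
BFS adjacency from root:
  _0: _1 G
  _1: S L _2 P
  _2: H Y D

Answer: _0: _1 G
_1: S L _2 P
_2: H Y D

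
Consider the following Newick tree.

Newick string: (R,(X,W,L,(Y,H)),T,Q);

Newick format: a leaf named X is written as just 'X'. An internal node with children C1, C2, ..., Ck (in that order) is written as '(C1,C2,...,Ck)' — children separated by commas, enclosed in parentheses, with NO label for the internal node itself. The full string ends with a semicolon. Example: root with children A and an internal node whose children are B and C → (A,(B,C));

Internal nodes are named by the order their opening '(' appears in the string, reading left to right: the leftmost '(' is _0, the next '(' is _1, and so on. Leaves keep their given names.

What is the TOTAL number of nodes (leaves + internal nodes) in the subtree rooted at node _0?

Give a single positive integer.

Newick: (R,(X,W,L,(Y,H)),T,Q);
Locate _0: it is the '(' at position 0 (the 1st '(' reading left to right).
Query: subtree rooted at _0
_0: subtree_size = 1 + 10
  R: subtree_size = 1 + 0
  _1: subtree_size = 1 + 6
    X: subtree_size = 1 + 0
    W: subtree_size = 1 + 0
    L: subtree_size = 1 + 0
    _2: subtree_size = 1 + 2
      Y: subtree_size = 1 + 0
      H: subtree_size = 1 + 0
  T: subtree_size = 1 + 0
  Q: subtree_size = 1 + 0
Total subtree size of _0: 11

Answer: 11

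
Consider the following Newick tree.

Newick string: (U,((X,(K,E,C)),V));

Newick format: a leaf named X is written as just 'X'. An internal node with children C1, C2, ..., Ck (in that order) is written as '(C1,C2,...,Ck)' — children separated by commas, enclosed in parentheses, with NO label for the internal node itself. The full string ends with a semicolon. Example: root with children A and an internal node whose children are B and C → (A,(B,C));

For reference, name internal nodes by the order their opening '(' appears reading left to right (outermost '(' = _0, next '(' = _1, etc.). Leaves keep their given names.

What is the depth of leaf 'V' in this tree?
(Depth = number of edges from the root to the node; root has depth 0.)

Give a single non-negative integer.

Newick: (U,((X,(K,E,C)),V));
Naming internals by '(' encounter order: outermost '(' = _0, next = _1, ...
Query node: V
Path from root: _0 -> _1 -> V
Depth of V: 2 (number of edges from root)

Answer: 2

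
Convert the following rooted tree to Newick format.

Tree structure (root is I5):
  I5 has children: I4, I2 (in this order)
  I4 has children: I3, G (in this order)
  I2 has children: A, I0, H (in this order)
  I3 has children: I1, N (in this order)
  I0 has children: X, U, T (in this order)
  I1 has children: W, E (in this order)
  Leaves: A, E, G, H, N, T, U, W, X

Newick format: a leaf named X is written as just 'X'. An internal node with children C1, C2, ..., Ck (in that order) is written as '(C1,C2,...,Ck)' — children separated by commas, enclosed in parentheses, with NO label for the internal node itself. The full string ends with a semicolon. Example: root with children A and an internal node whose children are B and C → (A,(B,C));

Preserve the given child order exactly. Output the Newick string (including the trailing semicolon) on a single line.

Answer: ((((W,E),N),G),(A,(X,U,T),H));

Derivation:
internal I5 with children ['I4', 'I2']
  internal I4 with children ['I3', 'G']
    internal I3 with children ['I1', 'N']
      internal I1 with children ['W', 'E']
        leaf 'W' → 'W'
        leaf 'E' → 'E'
      → '(W,E)'
      leaf 'N' → 'N'
    → '((W,E),N)'
    leaf 'G' → 'G'
  → '(((W,E),N),G)'
  internal I2 with children ['A', 'I0', 'H']
    leaf 'A' → 'A'
    internal I0 with children ['X', 'U', 'T']
      leaf 'X' → 'X'
      leaf 'U' → 'U'
      leaf 'T' → 'T'
    → '(X,U,T)'
    leaf 'H' → 'H'
  → '(A,(X,U,T),H)'
→ '((((W,E),N),G),(A,(X,U,T),H))'
Final: ((((W,E),N),G),(A,(X,U,T),H));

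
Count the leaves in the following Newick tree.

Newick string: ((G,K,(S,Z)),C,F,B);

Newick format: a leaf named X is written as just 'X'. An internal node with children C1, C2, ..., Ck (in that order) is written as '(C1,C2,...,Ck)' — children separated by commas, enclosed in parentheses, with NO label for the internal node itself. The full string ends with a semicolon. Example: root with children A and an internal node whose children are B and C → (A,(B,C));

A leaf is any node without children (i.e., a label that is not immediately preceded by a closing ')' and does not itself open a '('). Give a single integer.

Newick: ((G,K,(S,Z)),C,F,B);
Scan left-to-right; a leaf is any maximal label run not followed by '(':
  pos 2: leaf 'G' → count = 1
  pos 4: leaf 'K' → count = 2
  pos 7: leaf 'S' → count = 3
  pos 9: leaf 'Z' → count = 4
  pos 13: leaf 'C' → count = 5
  pos 15: leaf 'F' → count = 6
  pos 17: leaf 'B' → count = 7
Total leaves: 7

Answer: 7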